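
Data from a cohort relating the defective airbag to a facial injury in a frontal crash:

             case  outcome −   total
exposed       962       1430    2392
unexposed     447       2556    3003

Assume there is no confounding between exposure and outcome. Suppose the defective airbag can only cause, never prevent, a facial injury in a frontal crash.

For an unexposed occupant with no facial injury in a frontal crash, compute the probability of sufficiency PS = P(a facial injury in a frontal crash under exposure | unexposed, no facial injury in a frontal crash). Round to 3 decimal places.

p₁ = P(outcome | exposed) = 962/2392 = 0.40217
p₀ = P(outcome | unexposed) = 447/3003 = 0.14885
Under exogeneity and monotonicity, PS = (p₁ − p₀)/(1 − p₀).
PS = (0.40217 − 0.14885) / 0.85115 ≈ 0.2976

PS ≈ 0.298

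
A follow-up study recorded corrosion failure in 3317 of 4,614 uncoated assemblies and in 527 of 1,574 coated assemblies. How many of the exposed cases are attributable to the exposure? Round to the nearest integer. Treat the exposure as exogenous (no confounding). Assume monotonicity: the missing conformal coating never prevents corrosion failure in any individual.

about 1772 cases

p₁ = P(outcome | exposed) = 3317/4614 = 0.7189
p₀ = P(outcome | unexposed) = 527/1574 = 0.33482
PN = (p₁ − p₀)/p₁ = (0.7189 − 0.33482) / 0.7189 ≈ 0.53427.
Attributable cases ≈ PN × (exposed cases) = 0.53427 × 3317 ≈ 1772.16.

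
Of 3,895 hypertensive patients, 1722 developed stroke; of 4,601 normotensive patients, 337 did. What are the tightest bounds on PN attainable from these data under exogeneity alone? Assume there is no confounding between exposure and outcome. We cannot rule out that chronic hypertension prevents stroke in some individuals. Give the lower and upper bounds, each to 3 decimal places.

p₁ = P(outcome | exposed) = 1722/3895 = 0.44211
p₀ = P(outcome | unexposed) = 337/4601 = 0.073245
Under exogeneity alone the bounds on PN are max{0,(p₁−p₀)/p₁} ≤ PN ≤ min{1,(1−p₀)/p₁}.
  lower = (p₁ − p₀)/p₁ = 0.36886 / 0.44211 ≈ 0.8343
  upper = min{1, (1 − p₀)/p₁} = 0.92676 / 0.44211 ≈ 2.0962 → capped at 1

0.834 ≤ PN ≤ 1.000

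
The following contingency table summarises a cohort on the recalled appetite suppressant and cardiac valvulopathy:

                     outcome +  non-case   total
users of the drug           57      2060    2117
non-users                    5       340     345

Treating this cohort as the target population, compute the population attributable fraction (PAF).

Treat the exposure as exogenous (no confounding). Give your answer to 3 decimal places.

p₁ = P(outcome | exposed) = 57/2117 = 0.026925
p₀ = P(outcome | unexposed) = 5/345 = 0.014493
Exposure prevalence π = 2117/2462 = 0.85987; overall risk P(Y=1) = 0.025183.
Under exogeneity, PAF = [P(Y=1) − p₀]/P(Y=1).
PAF = (0.025183 − 0.014493) / 0.025183 ≈ 0.4245

PAF ≈ 0.424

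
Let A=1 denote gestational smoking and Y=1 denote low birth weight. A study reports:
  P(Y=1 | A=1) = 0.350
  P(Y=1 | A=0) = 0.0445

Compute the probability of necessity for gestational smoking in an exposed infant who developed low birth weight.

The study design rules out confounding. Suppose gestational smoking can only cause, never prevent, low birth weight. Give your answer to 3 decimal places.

Let p₁ = 0.35, p₀ = 0.0445.
Under exogeneity and monotonicity, PN = (p₁ − p₀) / p₁.
PN = (0.35 − 0.0445) / 0.35 = 0.3055 / 0.35 ≈ 0.8729

PN ≈ 0.873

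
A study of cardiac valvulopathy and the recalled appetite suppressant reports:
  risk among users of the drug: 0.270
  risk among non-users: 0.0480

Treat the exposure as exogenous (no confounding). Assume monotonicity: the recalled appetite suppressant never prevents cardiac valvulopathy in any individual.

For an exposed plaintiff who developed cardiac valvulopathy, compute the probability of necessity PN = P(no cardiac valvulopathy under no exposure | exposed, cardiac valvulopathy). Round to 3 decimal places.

PN ≈ 0.822

Let p₁ = 0.27, p₀ = 0.048.
Under exogeneity and monotonicity, PN = (p₁ − p₀) / p₁.
PN = (0.27 − 0.048) / 0.27 = 0.222 / 0.27 ≈ 0.8222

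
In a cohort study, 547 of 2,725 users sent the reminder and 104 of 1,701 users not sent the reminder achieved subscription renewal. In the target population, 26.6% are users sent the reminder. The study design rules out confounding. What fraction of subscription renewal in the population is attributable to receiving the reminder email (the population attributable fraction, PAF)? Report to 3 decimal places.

p₁ = P(outcome | exposed) = 547/2725 = 0.20073
p₀ = P(outcome | unexposed) = 104/1701 = 0.061141
Overall risk P(Y=1) = π·p₁ + (1−π)·p₀ = 0.266×0.20073 + 0.734×0.061141 = 0.098272.
Under exogeneity, PAF = [P(Y=1) − p₀] / P(Y=1).
PAF = (0.098272 − 0.061141) / 0.098272 ≈ 0.3778

PAF ≈ 0.378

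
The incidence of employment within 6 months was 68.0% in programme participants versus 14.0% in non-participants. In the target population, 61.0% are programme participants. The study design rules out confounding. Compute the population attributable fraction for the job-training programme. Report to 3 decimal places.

p₁ = 0.68, p₀ = 0.14.
Overall risk P(Y=1) = π·p₁ + (1−π)·p₀ = 0.61×0.68 + 0.39×0.14 = 0.4694.
Under exogeneity, PAF = [P(Y=1) − p₀] / P(Y=1).
PAF = (0.4694 − 0.14) / 0.4694 ≈ 0.7017

PAF ≈ 0.702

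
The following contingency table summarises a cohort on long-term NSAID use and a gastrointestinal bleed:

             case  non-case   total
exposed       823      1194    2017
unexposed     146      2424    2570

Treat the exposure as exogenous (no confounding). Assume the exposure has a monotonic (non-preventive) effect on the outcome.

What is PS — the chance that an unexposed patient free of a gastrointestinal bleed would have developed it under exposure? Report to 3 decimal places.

p₁ = P(outcome | exposed) = 823/2017 = 0.40803
p₀ = P(outcome | unexposed) = 146/2570 = 0.056809
Under exogeneity and monotonicity, PS = (p₁ − p₀)/(1 − p₀).
PS = (0.40803 − 0.056809) / 0.94319 ≈ 0.3724

PS ≈ 0.372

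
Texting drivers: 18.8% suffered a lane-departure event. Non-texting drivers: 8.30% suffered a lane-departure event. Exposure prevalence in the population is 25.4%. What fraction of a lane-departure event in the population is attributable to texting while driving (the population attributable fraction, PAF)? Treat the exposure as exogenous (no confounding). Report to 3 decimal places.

p₁ = 0.188, p₀ = 0.083.
Overall risk P(Y=1) = π·p₁ + (1−π)·p₀ = 0.254×0.188 + 0.746×0.083 = 0.10967.
Under exogeneity, PAF = [P(Y=1) − p₀] / P(Y=1).
PAF = (0.10967 − 0.083) / 0.10967 ≈ 0.2432

PAF ≈ 0.243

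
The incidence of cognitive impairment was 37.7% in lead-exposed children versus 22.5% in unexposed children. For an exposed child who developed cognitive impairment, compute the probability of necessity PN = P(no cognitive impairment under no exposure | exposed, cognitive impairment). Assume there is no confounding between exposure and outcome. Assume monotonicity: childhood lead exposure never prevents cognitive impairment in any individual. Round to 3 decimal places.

p₁ = 0.377, p₀ = 0.225.
Under exogeneity and monotonicity, PN = (p₁ − p₀) / p₁.
PN = (0.377 − 0.225) / 0.377 = 0.152 / 0.377 ≈ 0.4032

PN ≈ 0.403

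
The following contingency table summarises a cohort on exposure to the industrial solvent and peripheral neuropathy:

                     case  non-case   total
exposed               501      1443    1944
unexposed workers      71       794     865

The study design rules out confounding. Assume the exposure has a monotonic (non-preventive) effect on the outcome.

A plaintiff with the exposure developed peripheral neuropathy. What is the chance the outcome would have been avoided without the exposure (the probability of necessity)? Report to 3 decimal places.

PN ≈ 0.682

p₁ = P(outcome | exposed) = 501/1944 = 0.25772
p₀ = P(outcome | unexposed) = 71/865 = 0.082081
Under exogeneity and monotonicity, PN = (p₁ − p₀) / p₁.
PN = (0.25772 − 0.082081) / 0.25772 = 0.17564 / 0.25772 ≈ 0.6815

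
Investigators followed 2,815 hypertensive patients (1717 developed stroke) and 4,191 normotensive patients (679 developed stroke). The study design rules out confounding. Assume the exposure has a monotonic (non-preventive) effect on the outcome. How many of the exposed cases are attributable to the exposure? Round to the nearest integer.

about 1261 cases

p₁ = P(outcome | exposed) = 1717/2815 = 0.60995
p₀ = P(outcome | unexposed) = 679/4191 = 0.16201
PN = (p₁ − p₀)/p₁ = (0.60995 − 0.16201) / 0.60995 ≈ 0.73438.
Attributable cases ≈ PN × (exposed cases) = 0.73438 × 1717 ≈ 1260.93.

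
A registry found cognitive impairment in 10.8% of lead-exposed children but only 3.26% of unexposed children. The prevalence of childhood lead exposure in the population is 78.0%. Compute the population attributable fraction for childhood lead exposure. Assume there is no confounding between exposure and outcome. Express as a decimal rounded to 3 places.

p₁ = 0.108, p₀ = 0.0326.
Overall risk P(Y=1) = π·p₁ + (1−π)·p₀ = 0.78×0.108 + 0.22×0.0326 = 0.091412.
Under exogeneity, PAF = [P(Y=1) − p₀] / P(Y=1).
PAF = (0.091412 − 0.0326) / 0.091412 ≈ 0.6434

PAF ≈ 0.643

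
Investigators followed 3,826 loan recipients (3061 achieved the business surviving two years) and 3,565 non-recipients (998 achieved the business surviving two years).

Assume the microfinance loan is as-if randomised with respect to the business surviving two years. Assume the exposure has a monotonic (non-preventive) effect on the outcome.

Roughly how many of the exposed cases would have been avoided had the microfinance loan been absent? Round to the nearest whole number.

p₁ = P(outcome | exposed) = 3061/3826 = 0.80005
p₀ = P(outcome | unexposed) = 998/3565 = 0.27994
PN = (p₁ − p₀)/p₁ = (0.80005 − 0.27994) / 0.80005 ≈ 0.65009.
Attributable cases ≈ PN × (exposed cases) = 0.65009 × 3061 ≈ 1989.93.

about 1990 cases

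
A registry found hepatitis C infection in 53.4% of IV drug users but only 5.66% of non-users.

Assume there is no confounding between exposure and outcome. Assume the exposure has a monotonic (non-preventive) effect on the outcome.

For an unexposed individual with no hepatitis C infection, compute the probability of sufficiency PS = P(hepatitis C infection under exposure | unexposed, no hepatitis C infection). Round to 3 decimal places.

PS ≈ 0.506

p₁ = 0.534, p₀ = 0.0566.
Under exogeneity and monotonicity, PS = (p₁ − p₀) / (1 − p₀).
PS = (0.534 − 0.0566) / (1 − 0.0566) = 0.4774 / 0.9434 ≈ 0.5060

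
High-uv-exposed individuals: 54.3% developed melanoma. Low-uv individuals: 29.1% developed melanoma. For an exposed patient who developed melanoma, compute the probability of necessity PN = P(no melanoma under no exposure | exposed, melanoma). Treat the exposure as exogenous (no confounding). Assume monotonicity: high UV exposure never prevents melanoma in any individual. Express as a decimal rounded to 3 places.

PN ≈ 0.464

p₁ = 0.543, p₀ = 0.291.
Under exogeneity and monotonicity, PN = (p₁ − p₀) / p₁.
PN = (0.543 − 0.291) / 0.543 = 0.252 / 0.543 ≈ 0.4641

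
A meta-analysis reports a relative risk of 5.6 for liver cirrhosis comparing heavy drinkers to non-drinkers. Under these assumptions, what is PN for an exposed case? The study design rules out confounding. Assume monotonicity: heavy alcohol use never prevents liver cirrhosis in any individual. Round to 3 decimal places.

Under exogeneity and monotonicity, PN = (RR − 1) / RR = 1 − 1/RR.
PN = (5.6 − 1) / 5.6 = 4.6 / 5.6 ≈ 0.8214

PN ≈ 0.821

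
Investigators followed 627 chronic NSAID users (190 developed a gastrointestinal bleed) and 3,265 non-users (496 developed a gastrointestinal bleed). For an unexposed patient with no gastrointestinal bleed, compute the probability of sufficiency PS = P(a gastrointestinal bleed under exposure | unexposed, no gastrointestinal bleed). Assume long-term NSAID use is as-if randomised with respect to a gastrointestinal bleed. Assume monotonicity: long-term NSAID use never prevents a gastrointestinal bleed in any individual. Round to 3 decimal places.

p₁ = P(outcome | exposed) = 190/627 = 0.30303
p₀ = P(outcome | unexposed) = 496/3265 = 0.15191
Under exogeneity and monotonicity, PS = (p₁ − p₀) / (1 − p₀).
PS = (0.30303 − 0.15191) / (1 − 0.15191) = 0.15112 / 0.84809 ≈ 0.1782

PS ≈ 0.178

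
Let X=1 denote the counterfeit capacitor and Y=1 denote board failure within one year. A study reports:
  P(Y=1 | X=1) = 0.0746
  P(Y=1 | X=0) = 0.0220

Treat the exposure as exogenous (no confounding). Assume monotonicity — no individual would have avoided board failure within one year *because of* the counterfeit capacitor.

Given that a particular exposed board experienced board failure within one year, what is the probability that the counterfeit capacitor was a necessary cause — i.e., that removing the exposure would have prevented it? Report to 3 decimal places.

Let p₁ = 0.0746, p₀ = 0.022.
Under exogeneity and monotonicity, PN = (p₁ − p₀) / p₁.
PN = (0.0746 − 0.022) / 0.0746 = 0.0526 / 0.0746 ≈ 0.7051

PN ≈ 0.705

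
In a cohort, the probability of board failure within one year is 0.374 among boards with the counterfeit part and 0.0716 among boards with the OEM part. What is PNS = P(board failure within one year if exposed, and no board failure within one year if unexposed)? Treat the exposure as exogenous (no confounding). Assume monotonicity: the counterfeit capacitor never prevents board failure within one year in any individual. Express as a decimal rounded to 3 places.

Let p₁ = 0.374, p₀ = 0.0716.
Under exogeneity and monotonicity, PNS = p₁ − p₀.
PNS = 0.374 − 0.0716 = 0.3024

PNS ≈ 0.302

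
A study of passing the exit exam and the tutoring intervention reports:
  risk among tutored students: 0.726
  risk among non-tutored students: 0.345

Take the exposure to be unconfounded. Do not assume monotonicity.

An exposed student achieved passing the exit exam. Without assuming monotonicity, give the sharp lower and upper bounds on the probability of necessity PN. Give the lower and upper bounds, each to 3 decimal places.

Let p₁ = 0.726, p₀ = 0.345.
Under exogeneity alone the bounds on PN are max{0,(p₁−p₀)/p₁} ≤ PN ≤ min{1,(1−p₀)/p₁}.
  lower = (p₁ − p₀)/p₁ = 0.381 / 0.726 ≈ 0.5248
  upper = min{1, (1 − p₀)/p₁} = 0.655 / 0.726 ≈ 0.9022

0.525 ≤ PN ≤ 0.902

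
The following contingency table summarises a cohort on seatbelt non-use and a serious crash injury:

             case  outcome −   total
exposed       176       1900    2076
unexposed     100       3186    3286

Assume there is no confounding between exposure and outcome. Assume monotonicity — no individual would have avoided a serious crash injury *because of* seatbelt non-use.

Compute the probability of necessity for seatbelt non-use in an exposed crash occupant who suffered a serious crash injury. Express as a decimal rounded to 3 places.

PN ≈ 0.641

p₁ = P(outcome | exposed) = 176/2076 = 0.084778
p₀ = P(outcome | unexposed) = 100/3286 = 0.030432
Under exogeneity and monotonicity, PN = (p₁ − p₀)/p₁.
PN = (0.084778 − 0.030432) / 0.084778 ≈ 0.6410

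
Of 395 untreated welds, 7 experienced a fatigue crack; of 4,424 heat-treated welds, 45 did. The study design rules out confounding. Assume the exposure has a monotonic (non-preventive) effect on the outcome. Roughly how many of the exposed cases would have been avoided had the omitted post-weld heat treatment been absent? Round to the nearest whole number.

about 3 cases

p₁ = P(outcome | exposed) = 7/395 = 0.017722
p₀ = P(outcome | unexposed) = 45/4424 = 0.010172
PN = (p₁ − p₀)/p₁ = (0.017722 − 0.010172) / 0.017722 ≈ 0.42602.
Attributable cases ≈ PN × (exposed cases) = 0.42602 × 7 ≈ 2.98.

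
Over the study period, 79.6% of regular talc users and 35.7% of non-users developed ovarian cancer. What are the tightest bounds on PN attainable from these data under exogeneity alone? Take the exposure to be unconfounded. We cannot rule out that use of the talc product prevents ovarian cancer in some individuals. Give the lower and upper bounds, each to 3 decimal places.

0.552 ≤ PN ≤ 0.808

p₁ = 0.796, p₀ = 0.357.
Under exogeneity alone the bounds on PN are max{0,(p₁−p₀)/p₁} ≤ PN ≤ min{1,(1−p₀)/p₁}.
  lower = (p₁ − p₀)/p₁ = 0.439 / 0.796 ≈ 0.5515
  upper = min{1, (1 − p₀)/p₁} = 0.643 / 0.796 ≈ 0.8078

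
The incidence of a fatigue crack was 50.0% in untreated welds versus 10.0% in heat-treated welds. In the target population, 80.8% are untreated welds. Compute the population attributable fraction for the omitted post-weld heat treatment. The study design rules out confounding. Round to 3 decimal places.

PAF ≈ 0.764

p₁ = 0.5, p₀ = 0.1.
Overall risk P(Y=1) = π·p₁ + (1−π)·p₀ = 0.808×0.5 + 0.192×0.1 = 0.4232.
Under exogeneity, PAF = [P(Y=1) − p₀] / P(Y=1).
PAF = (0.4232 − 0.1) / 0.4232 ≈ 0.7637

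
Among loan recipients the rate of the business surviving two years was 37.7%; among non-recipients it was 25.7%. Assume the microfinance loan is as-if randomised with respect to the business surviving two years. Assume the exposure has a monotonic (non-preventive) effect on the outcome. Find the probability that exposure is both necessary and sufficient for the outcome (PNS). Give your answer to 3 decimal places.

PNS ≈ 0.120

p₁ = 0.377, p₀ = 0.257.
Under exogeneity and monotonicity, PNS = p₁ − p₀.
PNS = 0.377 − 0.257 = 0.12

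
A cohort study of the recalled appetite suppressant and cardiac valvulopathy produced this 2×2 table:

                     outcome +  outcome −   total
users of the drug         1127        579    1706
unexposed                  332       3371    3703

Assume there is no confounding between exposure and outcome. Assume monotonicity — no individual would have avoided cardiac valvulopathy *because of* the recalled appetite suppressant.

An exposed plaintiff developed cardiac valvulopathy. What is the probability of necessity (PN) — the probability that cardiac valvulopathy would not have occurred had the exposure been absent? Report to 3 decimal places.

p₁ = P(outcome | exposed) = 1127/1706 = 0.66061
p₀ = P(outcome | unexposed) = 332/3703 = 0.089657
Under exogeneity and monotonicity, PN = (p₁ − p₀)/p₁.
PN = (0.66061 − 0.089657) / 0.66061 ≈ 0.8643

PN ≈ 0.864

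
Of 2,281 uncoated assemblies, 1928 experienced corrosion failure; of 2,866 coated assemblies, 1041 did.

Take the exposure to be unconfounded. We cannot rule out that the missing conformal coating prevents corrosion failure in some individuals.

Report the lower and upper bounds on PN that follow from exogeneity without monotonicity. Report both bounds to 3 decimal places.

0.570 ≤ PN ≤ 0.753

p₁ = P(outcome | exposed) = 1928/2281 = 0.84524
p₀ = P(outcome | unexposed) = 1041/2866 = 0.36322
Under exogeneity alone the bounds on PN are max{0,(p₁−p₀)/p₁} ≤ PN ≤ min{1,(1−p₀)/p₁}.
  lower = (p₁ − p₀)/p₁ = 0.48202 / 0.84524 ≈ 0.5703
  upper = min{1, (1 − p₀)/p₁} = 0.63678 / 0.84524 ≈ 0.7534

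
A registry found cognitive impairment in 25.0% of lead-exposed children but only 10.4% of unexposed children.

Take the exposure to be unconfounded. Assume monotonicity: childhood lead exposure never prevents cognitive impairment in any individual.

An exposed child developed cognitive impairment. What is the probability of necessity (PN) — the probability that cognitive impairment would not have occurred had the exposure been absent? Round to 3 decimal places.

p₁ = 0.25, p₀ = 0.104.
Under exogeneity and monotonicity, PN = (p₁ − p₀) / p₁.
PN = (0.25 − 0.104) / 0.25 = 0.146 / 0.25 ≈ 0.5840

PN ≈ 0.584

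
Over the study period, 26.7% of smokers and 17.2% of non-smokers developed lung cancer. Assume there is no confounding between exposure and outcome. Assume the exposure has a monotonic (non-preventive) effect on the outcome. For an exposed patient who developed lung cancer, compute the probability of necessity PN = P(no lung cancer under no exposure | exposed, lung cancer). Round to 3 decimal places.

p₁ = 0.267, p₀ = 0.172.
Under exogeneity and monotonicity, PN = (p₁ − p₀) / p₁.
PN = (0.267 − 0.172) / 0.267 = 0.095 / 0.267 ≈ 0.3558

PN ≈ 0.356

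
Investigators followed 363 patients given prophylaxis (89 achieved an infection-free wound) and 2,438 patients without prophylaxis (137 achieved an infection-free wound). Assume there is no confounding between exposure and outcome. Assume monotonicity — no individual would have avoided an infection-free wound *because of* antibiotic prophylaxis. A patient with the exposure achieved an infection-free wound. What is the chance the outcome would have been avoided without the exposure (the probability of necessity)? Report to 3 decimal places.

p₁ = P(outcome | exposed) = 89/363 = 0.24518
p₀ = P(outcome | unexposed) = 137/2438 = 0.056194
Under exogeneity and monotonicity, PN = (p₁ − p₀) / p₁.
PN = (0.24518 − 0.056194) / 0.24518 = 0.18899 / 0.24518 ≈ 0.7708

PN ≈ 0.771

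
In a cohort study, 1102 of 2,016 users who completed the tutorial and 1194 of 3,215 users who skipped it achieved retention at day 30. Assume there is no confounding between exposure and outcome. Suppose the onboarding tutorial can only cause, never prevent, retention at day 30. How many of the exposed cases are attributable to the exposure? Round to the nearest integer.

p₁ = P(outcome | exposed) = 1102/2016 = 0.54663
p₀ = P(outcome | unexposed) = 1194/3215 = 0.37138
PN = (p₁ − p₀)/p₁ = (0.54663 − 0.37138) / 0.54663 ≈ 0.32059.
Attributable cases ≈ PN × (exposed cases) = 0.32059 × 1102 ≈ 353.29.

about 353 cases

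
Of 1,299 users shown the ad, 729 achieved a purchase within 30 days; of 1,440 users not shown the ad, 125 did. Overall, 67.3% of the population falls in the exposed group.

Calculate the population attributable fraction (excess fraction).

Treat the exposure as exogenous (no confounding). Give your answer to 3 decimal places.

p₁ = P(outcome | exposed) = 729/1299 = 0.5612
p₀ = P(outcome | unexposed) = 125/1440 = 0.086806
Overall risk P(Y=1) = π·p₁ + (1−π)·p₀ = 0.673×0.5612 + 0.327×0.086806 = 0.40607.
Under exogeneity, PAF = [P(Y=1) − p₀] / P(Y=1).
PAF = (0.40607 − 0.086806) / 0.40607 ≈ 0.7862

PAF ≈ 0.786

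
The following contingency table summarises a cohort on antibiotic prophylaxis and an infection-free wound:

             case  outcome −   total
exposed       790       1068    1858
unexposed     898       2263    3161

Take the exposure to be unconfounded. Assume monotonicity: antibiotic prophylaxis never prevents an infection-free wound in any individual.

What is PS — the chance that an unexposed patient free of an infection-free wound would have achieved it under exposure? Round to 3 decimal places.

p₁ = P(outcome | exposed) = 790/1858 = 0.42519
p₀ = P(outcome | unexposed) = 898/3161 = 0.28409
Under exogeneity and monotonicity, PS = (p₁ − p₀)/(1 − p₀).
PS = (0.42519 − 0.28409) / 0.71591 ≈ 0.1971

PS ≈ 0.197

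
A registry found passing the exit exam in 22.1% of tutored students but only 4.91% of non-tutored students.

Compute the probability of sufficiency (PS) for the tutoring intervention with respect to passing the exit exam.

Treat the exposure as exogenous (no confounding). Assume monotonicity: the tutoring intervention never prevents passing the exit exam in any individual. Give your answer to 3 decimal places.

PS ≈ 0.181

p₁ = 0.221, p₀ = 0.0491.
Under exogeneity and monotonicity, PS = (p₁ − p₀) / (1 − p₀).
PS = (0.221 − 0.0491) / (1 − 0.0491) = 0.1719 / 0.9509 ≈ 0.1808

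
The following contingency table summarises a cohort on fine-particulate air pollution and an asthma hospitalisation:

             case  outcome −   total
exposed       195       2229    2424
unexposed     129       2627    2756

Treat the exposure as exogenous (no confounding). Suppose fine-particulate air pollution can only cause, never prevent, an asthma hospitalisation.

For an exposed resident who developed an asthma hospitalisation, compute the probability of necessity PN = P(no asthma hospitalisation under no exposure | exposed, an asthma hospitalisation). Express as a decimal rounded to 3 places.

PN ≈ 0.418

p₁ = P(outcome | exposed) = 195/2424 = 0.080446
p₀ = P(outcome | unexposed) = 129/2756 = 0.046807
Under exogeneity and monotonicity, PN = (p₁ − p₀)/p₁.
PN = (0.080446 − 0.046807) / 0.080446 ≈ 0.4182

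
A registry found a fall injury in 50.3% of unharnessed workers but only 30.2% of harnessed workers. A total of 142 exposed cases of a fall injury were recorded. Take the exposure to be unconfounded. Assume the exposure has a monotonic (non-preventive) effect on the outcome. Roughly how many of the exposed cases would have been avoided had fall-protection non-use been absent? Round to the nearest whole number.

p₁ = 0.503, p₀ = 0.302.
PN = (p₁ − p₀)/p₁ = (0.503 − 0.302) / 0.503 ≈ 0.39960.
Attributable cases ≈ PN × (exposed cases) = 0.39960 × 142 ≈ 56.74.

about 57 cases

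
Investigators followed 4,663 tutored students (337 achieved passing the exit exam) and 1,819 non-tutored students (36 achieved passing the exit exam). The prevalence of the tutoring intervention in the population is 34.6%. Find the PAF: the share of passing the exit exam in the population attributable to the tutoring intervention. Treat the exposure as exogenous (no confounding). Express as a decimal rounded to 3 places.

p₁ = P(outcome | exposed) = 337/4663 = 0.072271
p₀ = P(outcome | unexposed) = 36/1819 = 0.019791
Overall risk P(Y=1) = π·p₁ + (1−π)·p₀ = 0.346×0.072271 + 0.654×0.019791 = 0.037949.
Under exogeneity, PAF = [P(Y=1) − p₀] / P(Y=1).
PAF = (0.037949 − 0.019791) / 0.037949 ≈ 0.4785

PAF ≈ 0.478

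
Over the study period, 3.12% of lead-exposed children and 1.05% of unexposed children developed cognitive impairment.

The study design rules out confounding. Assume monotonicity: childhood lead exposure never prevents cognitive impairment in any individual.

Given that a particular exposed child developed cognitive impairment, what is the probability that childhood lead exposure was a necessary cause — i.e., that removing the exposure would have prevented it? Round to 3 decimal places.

PN ≈ 0.663

p₁ = 0.0312, p₀ = 0.0105.
Under exogeneity and monotonicity, PN = (p₁ − p₀) / p₁.
PN = (0.0312 − 0.0105) / 0.0312 = 0.0207 / 0.0312 ≈ 0.6635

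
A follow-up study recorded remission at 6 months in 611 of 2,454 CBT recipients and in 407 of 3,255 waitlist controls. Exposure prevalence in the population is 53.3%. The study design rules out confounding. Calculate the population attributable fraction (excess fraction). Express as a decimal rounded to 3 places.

PAF ≈ 0.346

p₁ = P(outcome | exposed) = 611/2454 = 0.24898
p₀ = P(outcome | unexposed) = 407/3255 = 0.12504
Overall risk P(Y=1) = π·p₁ + (1−π)·p₀ = 0.533×0.24898 + 0.467×0.12504 = 0.1911.
Under exogeneity, PAF = [P(Y=1) − p₀] / P(Y=1).
PAF = (0.1911 − 0.12504) / 0.1911 ≈ 0.3457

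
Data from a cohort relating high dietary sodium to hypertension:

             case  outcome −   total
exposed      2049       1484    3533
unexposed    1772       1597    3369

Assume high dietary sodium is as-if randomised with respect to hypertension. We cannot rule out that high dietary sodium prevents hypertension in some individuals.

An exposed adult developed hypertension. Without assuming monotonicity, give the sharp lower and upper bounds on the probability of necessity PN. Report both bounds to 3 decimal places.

p₁ = P(outcome | exposed) = 2049/3533 = 0.57996
p₀ = P(outcome | unexposed) = 1772/3369 = 0.52597
Under exogeneity alone the bounds on PN are max{0,(p₁−p₀)/p₁} ≤ PN ≤ min{1,(1−p₀)/p₁}.
  lower = (p₁ − p₀)/p₁ = 0.053988 / 0.57996 ≈ 0.0931
  upper = min{1, (1 − p₀)/p₁} = 0.47403 / 0.57996 ≈ 0.8173

0.093 ≤ PN ≤ 0.817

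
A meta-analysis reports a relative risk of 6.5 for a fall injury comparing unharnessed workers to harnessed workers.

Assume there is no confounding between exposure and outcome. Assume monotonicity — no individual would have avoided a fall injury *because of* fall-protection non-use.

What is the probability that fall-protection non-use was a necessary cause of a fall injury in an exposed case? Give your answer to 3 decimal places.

Under exogeneity and monotonicity, PN = (RR − 1) / RR = 1 − 1/RR.
PN = (6.5 − 1) / 6.5 = 5.5 / 6.5 ≈ 0.8462

PN ≈ 0.846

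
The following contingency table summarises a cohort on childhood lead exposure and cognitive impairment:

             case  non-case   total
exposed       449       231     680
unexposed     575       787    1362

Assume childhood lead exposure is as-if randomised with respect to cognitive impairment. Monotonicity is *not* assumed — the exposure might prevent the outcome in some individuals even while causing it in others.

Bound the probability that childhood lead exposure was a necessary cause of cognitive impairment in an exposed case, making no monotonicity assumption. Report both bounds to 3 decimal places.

p₁ = P(outcome | exposed) = 449/680 = 0.66029
p₀ = P(outcome | unexposed) = 575/1362 = 0.42217
Under exogeneity alone the bounds on PN are max{0,(p₁−p₀)/p₁} ≤ PN ≤ min{1,(1−p₀)/p₁}.
  lower = (p₁ − p₀)/p₁ = 0.23812 / 0.66029 ≈ 0.3606
  upper = min{1, (1 − p₀)/p₁} = 0.57783 / 0.66029 ≈ 0.8751

0.361 ≤ PN ≤ 0.875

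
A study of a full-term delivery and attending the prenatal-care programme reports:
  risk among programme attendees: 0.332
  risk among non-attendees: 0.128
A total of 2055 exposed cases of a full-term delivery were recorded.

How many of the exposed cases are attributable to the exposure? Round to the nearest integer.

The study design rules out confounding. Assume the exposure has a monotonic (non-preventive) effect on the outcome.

Let p₁ = 0.332, p₀ = 0.128.
PN = (p₁ − p₀)/p₁ = (0.332 − 0.128) / 0.332 ≈ 0.61446.
Attributable cases ≈ PN × (exposed cases) = 0.61446 × 2055 ≈ 1262.71.

about 1263 cases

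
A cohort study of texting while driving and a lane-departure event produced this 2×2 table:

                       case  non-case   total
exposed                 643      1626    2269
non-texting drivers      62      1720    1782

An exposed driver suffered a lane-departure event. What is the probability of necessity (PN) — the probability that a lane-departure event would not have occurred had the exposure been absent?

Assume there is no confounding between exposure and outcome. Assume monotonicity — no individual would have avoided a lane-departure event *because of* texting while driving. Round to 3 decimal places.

PN ≈ 0.877

p₁ = P(outcome | exposed) = 643/2269 = 0.28338
p₀ = P(outcome | unexposed) = 62/1782 = 0.034792
Under exogeneity and monotonicity, PN = (p₁ − p₀)/p₁.
PN = (0.28338 − 0.034792) / 0.28338 ≈ 0.8772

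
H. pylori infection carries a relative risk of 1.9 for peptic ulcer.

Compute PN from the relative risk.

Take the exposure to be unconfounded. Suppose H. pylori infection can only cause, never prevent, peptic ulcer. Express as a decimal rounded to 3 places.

Under exogeneity and monotonicity, PN = (RR − 1) / RR = 1 − 1/RR.
PN = (1.9 − 1) / 1.9 = 0.9 / 1.9 ≈ 0.4737

PN ≈ 0.474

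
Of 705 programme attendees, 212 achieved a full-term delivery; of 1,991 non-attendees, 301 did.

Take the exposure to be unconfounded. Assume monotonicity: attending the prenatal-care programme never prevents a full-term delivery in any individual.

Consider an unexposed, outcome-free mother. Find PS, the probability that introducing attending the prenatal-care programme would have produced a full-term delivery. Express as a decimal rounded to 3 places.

PS ≈ 0.176

p₁ = P(outcome | exposed) = 212/705 = 0.30071
p₀ = P(outcome | unexposed) = 301/1991 = 0.15118
Under exogeneity and monotonicity, PS = (p₁ − p₀) / (1 − p₀).
PS = (0.30071 − 0.15118) / (1 − 0.15118) = 0.14953 / 0.84882 ≈ 0.1762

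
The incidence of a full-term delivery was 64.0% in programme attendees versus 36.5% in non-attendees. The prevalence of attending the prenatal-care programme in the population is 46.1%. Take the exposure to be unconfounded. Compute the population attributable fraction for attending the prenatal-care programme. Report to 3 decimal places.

PAF ≈ 0.258

p₁ = 0.64, p₀ = 0.365.
Overall risk P(Y=1) = π·p₁ + (1−π)·p₀ = 0.461×0.64 + 0.539×0.365 = 0.49177.
Under exogeneity, PAF = [P(Y=1) − p₀] / P(Y=1).
PAF = (0.49177 − 0.365) / 0.49177 ≈ 0.2578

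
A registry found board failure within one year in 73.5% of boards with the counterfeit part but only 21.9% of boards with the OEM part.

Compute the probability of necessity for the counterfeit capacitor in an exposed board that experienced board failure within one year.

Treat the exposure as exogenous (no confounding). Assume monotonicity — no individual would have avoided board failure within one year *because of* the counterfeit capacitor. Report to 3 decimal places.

p₁ = 0.735, p₀ = 0.219.
Under exogeneity and monotonicity, PN = (p₁ − p₀) / p₁.
PN = (0.735 − 0.219) / 0.735 = 0.516 / 0.735 ≈ 0.7020

PN ≈ 0.702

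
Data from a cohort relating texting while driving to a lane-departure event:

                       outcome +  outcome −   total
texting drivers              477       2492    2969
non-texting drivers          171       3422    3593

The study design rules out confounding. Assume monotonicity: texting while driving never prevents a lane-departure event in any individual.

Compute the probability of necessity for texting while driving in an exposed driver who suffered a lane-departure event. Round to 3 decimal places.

p₁ = P(outcome | exposed) = 477/2969 = 0.16066
p₀ = P(outcome | unexposed) = 171/3593 = 0.047593
Under exogeneity and monotonicity, PN = (p₁ − p₀) / p₁.
PN = (0.16066 − 0.047593) / 0.16066 = 0.11307 / 0.16066 ≈ 0.7038

PN ≈ 0.704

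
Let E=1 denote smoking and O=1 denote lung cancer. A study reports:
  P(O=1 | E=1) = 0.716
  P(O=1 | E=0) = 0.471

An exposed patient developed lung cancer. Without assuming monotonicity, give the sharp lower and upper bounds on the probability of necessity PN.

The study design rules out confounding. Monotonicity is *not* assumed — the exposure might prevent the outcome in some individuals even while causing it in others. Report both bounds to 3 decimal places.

0.342 ≤ PN ≤ 0.739

Let p₁ = 0.716, p₀ = 0.471.
Under exogeneity alone the bounds on PN are max{0,(p₁−p₀)/p₁} ≤ PN ≤ min{1,(1−p₀)/p₁}.
  lower = (p₁ − p₀)/p₁ = 0.245 / 0.716 ≈ 0.3422
  upper = min{1, (1 − p₀)/p₁} = 0.529 / 0.716 ≈ 0.7388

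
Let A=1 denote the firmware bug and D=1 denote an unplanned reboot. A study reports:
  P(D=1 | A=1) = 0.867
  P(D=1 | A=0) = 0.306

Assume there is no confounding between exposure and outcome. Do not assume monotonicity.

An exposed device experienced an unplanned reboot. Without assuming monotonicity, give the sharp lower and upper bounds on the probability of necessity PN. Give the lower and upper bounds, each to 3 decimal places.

Let p₁ = 0.867, p₀ = 0.306.
Under exogeneity alone the bounds on PN are max{0,(p₁−p₀)/p₁} ≤ PN ≤ min{1,(1−p₀)/p₁}.
  lower = (p₁ − p₀)/p₁ = 0.561 / 0.867 ≈ 0.6471
  upper = min{1, (1 − p₀)/p₁} = 0.694 / 0.867 ≈ 0.8005

0.647 ≤ PN ≤ 0.800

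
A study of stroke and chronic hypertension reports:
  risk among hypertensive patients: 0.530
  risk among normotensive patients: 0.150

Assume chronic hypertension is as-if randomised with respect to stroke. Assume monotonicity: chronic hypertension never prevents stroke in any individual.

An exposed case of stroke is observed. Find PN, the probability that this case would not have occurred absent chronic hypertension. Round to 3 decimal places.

Let p₁ = 0.53, p₀ = 0.15.
Under exogeneity and monotonicity, PN = (p₁ − p₀) / p₁.
PN = (0.53 − 0.15) / 0.53 = 0.38 / 0.53 ≈ 0.7170

PN ≈ 0.717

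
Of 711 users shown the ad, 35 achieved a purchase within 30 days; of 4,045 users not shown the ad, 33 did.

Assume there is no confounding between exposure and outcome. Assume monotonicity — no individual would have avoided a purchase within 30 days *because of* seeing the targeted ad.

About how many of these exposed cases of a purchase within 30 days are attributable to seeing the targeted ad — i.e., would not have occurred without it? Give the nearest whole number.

about 29 cases

p₁ = P(outcome | exposed) = 35/711 = 0.049226
p₀ = P(outcome | unexposed) = 33/4045 = 0.0081582
PN = (p₁ − p₀)/p₁ = (0.049226 − 0.0081582) / 0.049226 ≈ 0.83427.
Attributable cases ≈ PN × (exposed cases) = 0.83427 × 35 ≈ 29.20.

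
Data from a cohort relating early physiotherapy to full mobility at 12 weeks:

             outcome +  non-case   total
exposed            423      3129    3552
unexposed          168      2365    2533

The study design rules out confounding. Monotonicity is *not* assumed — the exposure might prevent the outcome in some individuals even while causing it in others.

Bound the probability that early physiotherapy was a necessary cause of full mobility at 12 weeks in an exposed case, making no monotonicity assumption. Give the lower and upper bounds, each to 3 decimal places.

p₁ = P(outcome | exposed) = 423/3552 = 0.11909
p₀ = P(outcome | unexposed) = 168/2533 = 0.066325
Under exogeneity alone the bounds on PN are max{0,(p₁−p₀)/p₁} ≤ PN ≤ min{1,(1−p₀)/p₁}.
  lower = (p₁ − p₀)/p₁ = 0.052763 / 0.11909 ≈ 0.4431
  upper = min{1, (1 − p₀)/p₁} = 0.93368 / 0.11909 ≈ 7.8402 → capped at 1

0.443 ≤ PN ≤ 1.000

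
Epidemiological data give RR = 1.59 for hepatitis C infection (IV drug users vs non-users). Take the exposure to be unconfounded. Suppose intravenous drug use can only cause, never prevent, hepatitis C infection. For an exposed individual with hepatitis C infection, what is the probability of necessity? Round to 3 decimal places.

Under exogeneity and monotonicity, PN = (RR − 1) / RR = 1 − 1/RR.
PN = (1.59 − 1) / 1.59 = 0.59 / 1.59 ≈ 0.3711

PN ≈ 0.371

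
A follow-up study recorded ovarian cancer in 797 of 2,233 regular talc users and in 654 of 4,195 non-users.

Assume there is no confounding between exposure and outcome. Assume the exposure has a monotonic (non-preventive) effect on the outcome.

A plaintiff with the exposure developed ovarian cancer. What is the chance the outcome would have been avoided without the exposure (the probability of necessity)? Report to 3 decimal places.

PN ≈ 0.563

p₁ = P(outcome | exposed) = 797/2233 = 0.35692
p₀ = P(outcome | unexposed) = 654/4195 = 0.1559
Under exogeneity and monotonicity, PN = (p₁ − p₀) / p₁.
PN = (0.35692 − 0.1559) / 0.35692 = 0.20102 / 0.35692 ≈ 0.5632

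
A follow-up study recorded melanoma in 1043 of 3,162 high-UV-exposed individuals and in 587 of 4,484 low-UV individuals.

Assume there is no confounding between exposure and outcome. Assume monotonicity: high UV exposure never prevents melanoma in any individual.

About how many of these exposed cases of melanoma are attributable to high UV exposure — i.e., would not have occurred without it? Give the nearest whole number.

about 629 cases

p₁ = P(outcome | exposed) = 1043/3162 = 0.32985
p₀ = P(outcome | unexposed) = 587/4484 = 0.13091
PN = (p₁ − p₀)/p₁ = (0.32985 − 0.13091) / 0.32985 ≈ 0.60313.
Attributable cases ≈ PN × (exposed cases) = 0.60313 × 1043 ≈ 629.06.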